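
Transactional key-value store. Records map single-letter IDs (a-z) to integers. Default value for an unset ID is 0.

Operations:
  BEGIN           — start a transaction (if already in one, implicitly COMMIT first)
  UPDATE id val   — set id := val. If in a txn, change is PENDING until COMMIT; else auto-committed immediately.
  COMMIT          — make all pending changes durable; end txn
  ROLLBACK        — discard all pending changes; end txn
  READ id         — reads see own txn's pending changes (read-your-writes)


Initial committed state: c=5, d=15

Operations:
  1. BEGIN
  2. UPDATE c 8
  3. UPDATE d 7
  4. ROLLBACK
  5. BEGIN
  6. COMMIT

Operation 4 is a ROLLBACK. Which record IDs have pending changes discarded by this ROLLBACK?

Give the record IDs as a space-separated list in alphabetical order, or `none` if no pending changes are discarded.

Answer: c d

Derivation:
Initial committed: {c=5, d=15}
Op 1: BEGIN: in_txn=True, pending={}
Op 2: UPDATE c=8 (pending; pending now {c=8})
Op 3: UPDATE d=7 (pending; pending now {c=8, d=7})
Op 4: ROLLBACK: discarded pending ['c', 'd']; in_txn=False
Op 5: BEGIN: in_txn=True, pending={}
Op 6: COMMIT: merged [] into committed; committed now {c=5, d=15}
ROLLBACK at op 4 discards: ['c', 'd']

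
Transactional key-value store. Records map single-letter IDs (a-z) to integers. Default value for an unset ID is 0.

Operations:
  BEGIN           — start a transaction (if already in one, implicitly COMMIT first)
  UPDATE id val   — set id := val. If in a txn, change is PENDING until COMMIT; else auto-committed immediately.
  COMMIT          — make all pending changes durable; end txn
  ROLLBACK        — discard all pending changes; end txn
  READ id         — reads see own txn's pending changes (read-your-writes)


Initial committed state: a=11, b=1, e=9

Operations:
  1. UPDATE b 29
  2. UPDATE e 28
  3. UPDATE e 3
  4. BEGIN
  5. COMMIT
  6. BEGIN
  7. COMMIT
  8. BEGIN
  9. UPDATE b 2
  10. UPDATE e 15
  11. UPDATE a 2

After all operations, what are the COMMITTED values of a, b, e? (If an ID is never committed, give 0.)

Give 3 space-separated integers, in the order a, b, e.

Initial committed: {a=11, b=1, e=9}
Op 1: UPDATE b=29 (auto-commit; committed b=29)
Op 2: UPDATE e=28 (auto-commit; committed e=28)
Op 3: UPDATE e=3 (auto-commit; committed e=3)
Op 4: BEGIN: in_txn=True, pending={}
Op 5: COMMIT: merged [] into committed; committed now {a=11, b=29, e=3}
Op 6: BEGIN: in_txn=True, pending={}
Op 7: COMMIT: merged [] into committed; committed now {a=11, b=29, e=3}
Op 8: BEGIN: in_txn=True, pending={}
Op 9: UPDATE b=2 (pending; pending now {b=2})
Op 10: UPDATE e=15 (pending; pending now {b=2, e=15})
Op 11: UPDATE a=2 (pending; pending now {a=2, b=2, e=15})
Final committed: {a=11, b=29, e=3}

Answer: 11 29 3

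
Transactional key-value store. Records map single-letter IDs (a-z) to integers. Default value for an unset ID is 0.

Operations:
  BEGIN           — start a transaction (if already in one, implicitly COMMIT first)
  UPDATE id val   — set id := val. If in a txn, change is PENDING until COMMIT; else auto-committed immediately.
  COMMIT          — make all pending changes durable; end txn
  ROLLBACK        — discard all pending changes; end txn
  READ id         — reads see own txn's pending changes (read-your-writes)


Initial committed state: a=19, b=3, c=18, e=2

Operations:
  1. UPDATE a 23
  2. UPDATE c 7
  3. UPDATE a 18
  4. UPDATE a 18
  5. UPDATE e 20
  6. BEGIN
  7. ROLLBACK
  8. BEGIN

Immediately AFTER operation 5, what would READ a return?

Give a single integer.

Answer: 18

Derivation:
Initial committed: {a=19, b=3, c=18, e=2}
Op 1: UPDATE a=23 (auto-commit; committed a=23)
Op 2: UPDATE c=7 (auto-commit; committed c=7)
Op 3: UPDATE a=18 (auto-commit; committed a=18)
Op 4: UPDATE a=18 (auto-commit; committed a=18)
Op 5: UPDATE e=20 (auto-commit; committed e=20)
After op 5: visible(a) = 18 (pending={}, committed={a=18, b=3, c=7, e=20})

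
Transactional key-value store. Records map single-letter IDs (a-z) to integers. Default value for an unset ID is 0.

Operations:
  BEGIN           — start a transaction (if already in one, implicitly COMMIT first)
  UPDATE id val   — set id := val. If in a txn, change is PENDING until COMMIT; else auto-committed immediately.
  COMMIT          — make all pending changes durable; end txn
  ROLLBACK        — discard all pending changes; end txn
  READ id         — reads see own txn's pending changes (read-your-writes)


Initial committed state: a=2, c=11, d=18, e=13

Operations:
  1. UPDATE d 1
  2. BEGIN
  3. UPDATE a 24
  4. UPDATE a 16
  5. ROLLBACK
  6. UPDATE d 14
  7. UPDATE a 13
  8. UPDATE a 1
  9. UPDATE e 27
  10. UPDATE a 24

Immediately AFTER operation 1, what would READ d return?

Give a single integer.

Answer: 1

Derivation:
Initial committed: {a=2, c=11, d=18, e=13}
Op 1: UPDATE d=1 (auto-commit; committed d=1)
After op 1: visible(d) = 1 (pending={}, committed={a=2, c=11, d=1, e=13})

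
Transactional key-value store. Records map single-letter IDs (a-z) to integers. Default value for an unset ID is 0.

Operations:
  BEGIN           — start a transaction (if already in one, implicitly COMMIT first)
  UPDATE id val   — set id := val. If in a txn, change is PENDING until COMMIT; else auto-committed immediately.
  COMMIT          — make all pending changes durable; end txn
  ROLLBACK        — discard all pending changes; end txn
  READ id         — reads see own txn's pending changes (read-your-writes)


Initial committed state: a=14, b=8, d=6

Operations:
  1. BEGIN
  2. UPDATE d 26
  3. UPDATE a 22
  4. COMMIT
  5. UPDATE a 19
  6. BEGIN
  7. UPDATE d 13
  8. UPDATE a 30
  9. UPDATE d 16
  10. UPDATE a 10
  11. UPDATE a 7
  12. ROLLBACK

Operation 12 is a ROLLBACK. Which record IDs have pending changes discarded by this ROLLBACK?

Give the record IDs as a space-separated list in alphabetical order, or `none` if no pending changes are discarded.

Initial committed: {a=14, b=8, d=6}
Op 1: BEGIN: in_txn=True, pending={}
Op 2: UPDATE d=26 (pending; pending now {d=26})
Op 3: UPDATE a=22 (pending; pending now {a=22, d=26})
Op 4: COMMIT: merged ['a', 'd'] into committed; committed now {a=22, b=8, d=26}
Op 5: UPDATE a=19 (auto-commit; committed a=19)
Op 6: BEGIN: in_txn=True, pending={}
Op 7: UPDATE d=13 (pending; pending now {d=13})
Op 8: UPDATE a=30 (pending; pending now {a=30, d=13})
Op 9: UPDATE d=16 (pending; pending now {a=30, d=16})
Op 10: UPDATE a=10 (pending; pending now {a=10, d=16})
Op 11: UPDATE a=7 (pending; pending now {a=7, d=16})
Op 12: ROLLBACK: discarded pending ['a', 'd']; in_txn=False
ROLLBACK at op 12 discards: ['a', 'd']

Answer: a d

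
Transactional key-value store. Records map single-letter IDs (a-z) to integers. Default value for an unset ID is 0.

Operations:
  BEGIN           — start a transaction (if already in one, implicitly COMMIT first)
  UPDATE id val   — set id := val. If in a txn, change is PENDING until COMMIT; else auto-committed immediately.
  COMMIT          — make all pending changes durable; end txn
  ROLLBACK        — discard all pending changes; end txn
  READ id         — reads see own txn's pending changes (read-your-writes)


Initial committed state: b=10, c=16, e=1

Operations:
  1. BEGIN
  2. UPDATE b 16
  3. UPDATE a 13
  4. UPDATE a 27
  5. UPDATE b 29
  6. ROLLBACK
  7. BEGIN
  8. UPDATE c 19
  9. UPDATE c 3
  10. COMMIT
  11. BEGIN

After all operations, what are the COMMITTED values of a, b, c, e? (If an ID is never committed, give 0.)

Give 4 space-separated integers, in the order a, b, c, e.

Initial committed: {b=10, c=16, e=1}
Op 1: BEGIN: in_txn=True, pending={}
Op 2: UPDATE b=16 (pending; pending now {b=16})
Op 3: UPDATE a=13 (pending; pending now {a=13, b=16})
Op 4: UPDATE a=27 (pending; pending now {a=27, b=16})
Op 5: UPDATE b=29 (pending; pending now {a=27, b=29})
Op 6: ROLLBACK: discarded pending ['a', 'b']; in_txn=False
Op 7: BEGIN: in_txn=True, pending={}
Op 8: UPDATE c=19 (pending; pending now {c=19})
Op 9: UPDATE c=3 (pending; pending now {c=3})
Op 10: COMMIT: merged ['c'] into committed; committed now {b=10, c=3, e=1}
Op 11: BEGIN: in_txn=True, pending={}
Final committed: {b=10, c=3, e=1}

Answer: 0 10 3 1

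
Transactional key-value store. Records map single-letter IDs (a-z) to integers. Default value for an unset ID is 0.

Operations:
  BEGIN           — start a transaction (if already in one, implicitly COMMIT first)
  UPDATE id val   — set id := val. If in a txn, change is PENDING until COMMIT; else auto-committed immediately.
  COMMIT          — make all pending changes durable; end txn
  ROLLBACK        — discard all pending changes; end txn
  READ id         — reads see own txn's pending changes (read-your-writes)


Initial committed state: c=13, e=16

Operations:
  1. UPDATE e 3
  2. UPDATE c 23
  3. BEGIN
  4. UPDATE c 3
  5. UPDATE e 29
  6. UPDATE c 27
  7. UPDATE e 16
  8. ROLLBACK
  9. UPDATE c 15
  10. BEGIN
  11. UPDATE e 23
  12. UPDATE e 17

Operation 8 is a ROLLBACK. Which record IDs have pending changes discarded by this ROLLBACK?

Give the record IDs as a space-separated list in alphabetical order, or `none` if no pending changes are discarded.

Initial committed: {c=13, e=16}
Op 1: UPDATE e=3 (auto-commit; committed e=3)
Op 2: UPDATE c=23 (auto-commit; committed c=23)
Op 3: BEGIN: in_txn=True, pending={}
Op 4: UPDATE c=3 (pending; pending now {c=3})
Op 5: UPDATE e=29 (pending; pending now {c=3, e=29})
Op 6: UPDATE c=27 (pending; pending now {c=27, e=29})
Op 7: UPDATE e=16 (pending; pending now {c=27, e=16})
Op 8: ROLLBACK: discarded pending ['c', 'e']; in_txn=False
Op 9: UPDATE c=15 (auto-commit; committed c=15)
Op 10: BEGIN: in_txn=True, pending={}
Op 11: UPDATE e=23 (pending; pending now {e=23})
Op 12: UPDATE e=17 (pending; pending now {e=17})
ROLLBACK at op 8 discards: ['c', 'e']

Answer: c e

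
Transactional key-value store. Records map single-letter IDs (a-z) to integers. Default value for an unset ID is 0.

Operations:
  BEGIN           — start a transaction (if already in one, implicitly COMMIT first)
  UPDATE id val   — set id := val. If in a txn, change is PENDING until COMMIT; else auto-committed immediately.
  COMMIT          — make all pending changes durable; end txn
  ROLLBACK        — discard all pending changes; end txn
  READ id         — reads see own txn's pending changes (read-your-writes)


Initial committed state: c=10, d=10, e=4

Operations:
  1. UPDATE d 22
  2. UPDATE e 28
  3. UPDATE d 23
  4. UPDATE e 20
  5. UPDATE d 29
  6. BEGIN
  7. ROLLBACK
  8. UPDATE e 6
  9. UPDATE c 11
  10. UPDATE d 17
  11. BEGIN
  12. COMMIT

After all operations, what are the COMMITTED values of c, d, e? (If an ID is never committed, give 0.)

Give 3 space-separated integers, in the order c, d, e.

Answer: 11 17 6

Derivation:
Initial committed: {c=10, d=10, e=4}
Op 1: UPDATE d=22 (auto-commit; committed d=22)
Op 2: UPDATE e=28 (auto-commit; committed e=28)
Op 3: UPDATE d=23 (auto-commit; committed d=23)
Op 4: UPDATE e=20 (auto-commit; committed e=20)
Op 5: UPDATE d=29 (auto-commit; committed d=29)
Op 6: BEGIN: in_txn=True, pending={}
Op 7: ROLLBACK: discarded pending []; in_txn=False
Op 8: UPDATE e=6 (auto-commit; committed e=6)
Op 9: UPDATE c=11 (auto-commit; committed c=11)
Op 10: UPDATE d=17 (auto-commit; committed d=17)
Op 11: BEGIN: in_txn=True, pending={}
Op 12: COMMIT: merged [] into committed; committed now {c=11, d=17, e=6}
Final committed: {c=11, d=17, e=6}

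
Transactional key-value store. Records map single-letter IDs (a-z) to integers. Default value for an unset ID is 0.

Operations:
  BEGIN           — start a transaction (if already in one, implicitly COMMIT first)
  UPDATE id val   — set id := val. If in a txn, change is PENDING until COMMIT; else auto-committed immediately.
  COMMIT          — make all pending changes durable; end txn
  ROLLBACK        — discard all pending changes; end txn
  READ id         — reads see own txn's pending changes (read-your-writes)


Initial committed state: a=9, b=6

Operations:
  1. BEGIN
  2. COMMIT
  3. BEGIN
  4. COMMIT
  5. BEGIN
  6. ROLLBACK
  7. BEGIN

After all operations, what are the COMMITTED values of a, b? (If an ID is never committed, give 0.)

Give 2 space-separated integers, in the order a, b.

Answer: 9 6

Derivation:
Initial committed: {a=9, b=6}
Op 1: BEGIN: in_txn=True, pending={}
Op 2: COMMIT: merged [] into committed; committed now {a=9, b=6}
Op 3: BEGIN: in_txn=True, pending={}
Op 4: COMMIT: merged [] into committed; committed now {a=9, b=6}
Op 5: BEGIN: in_txn=True, pending={}
Op 6: ROLLBACK: discarded pending []; in_txn=False
Op 7: BEGIN: in_txn=True, pending={}
Final committed: {a=9, b=6}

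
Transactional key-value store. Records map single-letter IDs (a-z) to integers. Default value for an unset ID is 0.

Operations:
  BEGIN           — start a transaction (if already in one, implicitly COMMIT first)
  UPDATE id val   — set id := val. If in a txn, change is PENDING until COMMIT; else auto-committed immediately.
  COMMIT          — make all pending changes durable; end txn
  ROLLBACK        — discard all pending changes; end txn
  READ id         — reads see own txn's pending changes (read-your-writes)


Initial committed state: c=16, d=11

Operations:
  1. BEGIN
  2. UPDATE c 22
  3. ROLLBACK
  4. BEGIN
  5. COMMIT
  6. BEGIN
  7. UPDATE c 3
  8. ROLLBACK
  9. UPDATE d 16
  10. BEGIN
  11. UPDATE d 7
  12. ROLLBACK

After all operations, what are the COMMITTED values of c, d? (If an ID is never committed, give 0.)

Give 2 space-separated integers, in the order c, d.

Answer: 16 16

Derivation:
Initial committed: {c=16, d=11}
Op 1: BEGIN: in_txn=True, pending={}
Op 2: UPDATE c=22 (pending; pending now {c=22})
Op 3: ROLLBACK: discarded pending ['c']; in_txn=False
Op 4: BEGIN: in_txn=True, pending={}
Op 5: COMMIT: merged [] into committed; committed now {c=16, d=11}
Op 6: BEGIN: in_txn=True, pending={}
Op 7: UPDATE c=3 (pending; pending now {c=3})
Op 8: ROLLBACK: discarded pending ['c']; in_txn=False
Op 9: UPDATE d=16 (auto-commit; committed d=16)
Op 10: BEGIN: in_txn=True, pending={}
Op 11: UPDATE d=7 (pending; pending now {d=7})
Op 12: ROLLBACK: discarded pending ['d']; in_txn=False
Final committed: {c=16, d=16}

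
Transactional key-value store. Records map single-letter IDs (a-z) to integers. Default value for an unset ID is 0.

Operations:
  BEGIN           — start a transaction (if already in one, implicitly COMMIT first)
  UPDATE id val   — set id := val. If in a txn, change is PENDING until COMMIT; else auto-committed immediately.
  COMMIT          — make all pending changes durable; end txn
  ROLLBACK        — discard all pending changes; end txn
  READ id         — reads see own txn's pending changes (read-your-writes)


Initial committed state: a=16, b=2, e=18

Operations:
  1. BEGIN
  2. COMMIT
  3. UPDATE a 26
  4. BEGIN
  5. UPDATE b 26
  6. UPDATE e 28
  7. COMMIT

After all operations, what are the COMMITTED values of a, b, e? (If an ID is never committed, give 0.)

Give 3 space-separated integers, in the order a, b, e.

Initial committed: {a=16, b=2, e=18}
Op 1: BEGIN: in_txn=True, pending={}
Op 2: COMMIT: merged [] into committed; committed now {a=16, b=2, e=18}
Op 3: UPDATE a=26 (auto-commit; committed a=26)
Op 4: BEGIN: in_txn=True, pending={}
Op 5: UPDATE b=26 (pending; pending now {b=26})
Op 6: UPDATE e=28 (pending; pending now {b=26, e=28})
Op 7: COMMIT: merged ['b', 'e'] into committed; committed now {a=26, b=26, e=28}
Final committed: {a=26, b=26, e=28}

Answer: 26 26 28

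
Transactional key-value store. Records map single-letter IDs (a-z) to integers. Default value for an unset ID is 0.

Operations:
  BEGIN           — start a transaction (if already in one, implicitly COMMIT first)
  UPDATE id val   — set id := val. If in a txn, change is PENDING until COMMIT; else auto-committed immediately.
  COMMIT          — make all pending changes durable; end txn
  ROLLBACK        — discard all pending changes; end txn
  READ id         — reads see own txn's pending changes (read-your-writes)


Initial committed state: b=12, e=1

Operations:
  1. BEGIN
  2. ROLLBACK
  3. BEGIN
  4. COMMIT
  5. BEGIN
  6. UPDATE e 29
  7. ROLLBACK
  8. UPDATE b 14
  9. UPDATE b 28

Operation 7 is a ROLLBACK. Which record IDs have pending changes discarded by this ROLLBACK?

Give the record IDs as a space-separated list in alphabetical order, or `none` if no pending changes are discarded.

Answer: e

Derivation:
Initial committed: {b=12, e=1}
Op 1: BEGIN: in_txn=True, pending={}
Op 2: ROLLBACK: discarded pending []; in_txn=False
Op 3: BEGIN: in_txn=True, pending={}
Op 4: COMMIT: merged [] into committed; committed now {b=12, e=1}
Op 5: BEGIN: in_txn=True, pending={}
Op 6: UPDATE e=29 (pending; pending now {e=29})
Op 7: ROLLBACK: discarded pending ['e']; in_txn=False
Op 8: UPDATE b=14 (auto-commit; committed b=14)
Op 9: UPDATE b=28 (auto-commit; committed b=28)
ROLLBACK at op 7 discards: ['e']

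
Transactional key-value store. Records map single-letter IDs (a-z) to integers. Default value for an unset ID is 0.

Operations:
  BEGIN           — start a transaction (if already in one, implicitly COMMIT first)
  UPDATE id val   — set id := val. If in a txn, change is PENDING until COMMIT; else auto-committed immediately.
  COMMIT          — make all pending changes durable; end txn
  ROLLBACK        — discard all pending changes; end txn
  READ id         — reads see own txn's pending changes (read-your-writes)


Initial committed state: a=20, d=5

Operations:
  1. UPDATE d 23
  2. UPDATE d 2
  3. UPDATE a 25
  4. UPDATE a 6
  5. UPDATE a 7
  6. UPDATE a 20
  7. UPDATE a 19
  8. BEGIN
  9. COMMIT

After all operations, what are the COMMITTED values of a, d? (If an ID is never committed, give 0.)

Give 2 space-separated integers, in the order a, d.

Initial committed: {a=20, d=5}
Op 1: UPDATE d=23 (auto-commit; committed d=23)
Op 2: UPDATE d=2 (auto-commit; committed d=2)
Op 3: UPDATE a=25 (auto-commit; committed a=25)
Op 4: UPDATE a=6 (auto-commit; committed a=6)
Op 5: UPDATE a=7 (auto-commit; committed a=7)
Op 6: UPDATE a=20 (auto-commit; committed a=20)
Op 7: UPDATE a=19 (auto-commit; committed a=19)
Op 8: BEGIN: in_txn=True, pending={}
Op 9: COMMIT: merged [] into committed; committed now {a=19, d=2}
Final committed: {a=19, d=2}

Answer: 19 2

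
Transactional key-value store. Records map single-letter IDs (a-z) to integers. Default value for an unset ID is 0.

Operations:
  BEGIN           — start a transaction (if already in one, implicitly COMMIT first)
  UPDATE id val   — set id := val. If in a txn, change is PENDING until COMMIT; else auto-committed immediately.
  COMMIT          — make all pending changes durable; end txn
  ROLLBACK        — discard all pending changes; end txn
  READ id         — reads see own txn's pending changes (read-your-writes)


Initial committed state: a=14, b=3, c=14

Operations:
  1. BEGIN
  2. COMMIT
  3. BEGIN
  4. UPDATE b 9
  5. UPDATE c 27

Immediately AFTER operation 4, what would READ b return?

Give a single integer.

Answer: 9

Derivation:
Initial committed: {a=14, b=3, c=14}
Op 1: BEGIN: in_txn=True, pending={}
Op 2: COMMIT: merged [] into committed; committed now {a=14, b=3, c=14}
Op 3: BEGIN: in_txn=True, pending={}
Op 4: UPDATE b=9 (pending; pending now {b=9})
After op 4: visible(b) = 9 (pending={b=9}, committed={a=14, b=3, c=14})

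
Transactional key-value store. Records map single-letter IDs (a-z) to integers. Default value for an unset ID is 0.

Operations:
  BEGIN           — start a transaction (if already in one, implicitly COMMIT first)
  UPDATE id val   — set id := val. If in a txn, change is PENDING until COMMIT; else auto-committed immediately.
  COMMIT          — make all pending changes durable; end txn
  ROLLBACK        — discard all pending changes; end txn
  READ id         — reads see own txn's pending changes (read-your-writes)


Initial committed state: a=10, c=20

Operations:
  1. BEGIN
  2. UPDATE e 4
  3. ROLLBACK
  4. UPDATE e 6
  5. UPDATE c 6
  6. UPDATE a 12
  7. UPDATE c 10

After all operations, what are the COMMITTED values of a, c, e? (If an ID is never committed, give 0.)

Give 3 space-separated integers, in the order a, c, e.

Answer: 12 10 6

Derivation:
Initial committed: {a=10, c=20}
Op 1: BEGIN: in_txn=True, pending={}
Op 2: UPDATE e=4 (pending; pending now {e=4})
Op 3: ROLLBACK: discarded pending ['e']; in_txn=False
Op 4: UPDATE e=6 (auto-commit; committed e=6)
Op 5: UPDATE c=6 (auto-commit; committed c=6)
Op 6: UPDATE a=12 (auto-commit; committed a=12)
Op 7: UPDATE c=10 (auto-commit; committed c=10)
Final committed: {a=12, c=10, e=6}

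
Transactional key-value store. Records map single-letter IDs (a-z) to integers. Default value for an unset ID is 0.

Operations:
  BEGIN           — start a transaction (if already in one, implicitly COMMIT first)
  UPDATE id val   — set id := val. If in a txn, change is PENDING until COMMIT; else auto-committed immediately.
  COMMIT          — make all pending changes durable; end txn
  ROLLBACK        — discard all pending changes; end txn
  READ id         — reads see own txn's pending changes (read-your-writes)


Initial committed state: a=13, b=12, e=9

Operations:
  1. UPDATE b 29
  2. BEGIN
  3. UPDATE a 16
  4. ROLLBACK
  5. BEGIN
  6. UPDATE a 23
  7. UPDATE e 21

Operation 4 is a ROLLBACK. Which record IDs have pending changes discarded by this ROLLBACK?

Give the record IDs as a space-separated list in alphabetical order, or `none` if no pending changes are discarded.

Initial committed: {a=13, b=12, e=9}
Op 1: UPDATE b=29 (auto-commit; committed b=29)
Op 2: BEGIN: in_txn=True, pending={}
Op 3: UPDATE a=16 (pending; pending now {a=16})
Op 4: ROLLBACK: discarded pending ['a']; in_txn=False
Op 5: BEGIN: in_txn=True, pending={}
Op 6: UPDATE a=23 (pending; pending now {a=23})
Op 7: UPDATE e=21 (pending; pending now {a=23, e=21})
ROLLBACK at op 4 discards: ['a']

Answer: a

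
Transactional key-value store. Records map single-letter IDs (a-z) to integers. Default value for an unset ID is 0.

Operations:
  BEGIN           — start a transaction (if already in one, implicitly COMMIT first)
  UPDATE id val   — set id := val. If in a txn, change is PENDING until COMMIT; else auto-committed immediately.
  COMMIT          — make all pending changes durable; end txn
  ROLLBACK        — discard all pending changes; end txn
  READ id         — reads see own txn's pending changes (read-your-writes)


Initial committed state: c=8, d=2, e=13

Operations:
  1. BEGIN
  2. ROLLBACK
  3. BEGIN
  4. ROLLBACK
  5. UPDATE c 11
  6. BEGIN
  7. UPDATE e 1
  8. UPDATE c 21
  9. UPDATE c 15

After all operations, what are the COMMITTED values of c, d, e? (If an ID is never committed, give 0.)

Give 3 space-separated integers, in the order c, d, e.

Initial committed: {c=8, d=2, e=13}
Op 1: BEGIN: in_txn=True, pending={}
Op 2: ROLLBACK: discarded pending []; in_txn=False
Op 3: BEGIN: in_txn=True, pending={}
Op 4: ROLLBACK: discarded pending []; in_txn=False
Op 5: UPDATE c=11 (auto-commit; committed c=11)
Op 6: BEGIN: in_txn=True, pending={}
Op 7: UPDATE e=1 (pending; pending now {e=1})
Op 8: UPDATE c=21 (pending; pending now {c=21, e=1})
Op 9: UPDATE c=15 (pending; pending now {c=15, e=1})
Final committed: {c=11, d=2, e=13}

Answer: 11 2 13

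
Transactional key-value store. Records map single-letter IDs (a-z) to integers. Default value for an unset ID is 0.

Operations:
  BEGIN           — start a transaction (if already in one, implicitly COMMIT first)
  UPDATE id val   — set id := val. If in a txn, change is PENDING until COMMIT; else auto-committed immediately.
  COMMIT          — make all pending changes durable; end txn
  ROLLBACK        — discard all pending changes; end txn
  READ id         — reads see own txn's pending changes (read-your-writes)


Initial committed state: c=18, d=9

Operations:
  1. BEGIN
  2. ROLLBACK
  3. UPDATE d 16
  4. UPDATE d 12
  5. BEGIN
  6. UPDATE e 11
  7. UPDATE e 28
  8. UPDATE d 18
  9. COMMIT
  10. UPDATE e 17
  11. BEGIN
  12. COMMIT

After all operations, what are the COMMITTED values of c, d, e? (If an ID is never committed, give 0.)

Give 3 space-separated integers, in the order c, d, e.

Answer: 18 18 17

Derivation:
Initial committed: {c=18, d=9}
Op 1: BEGIN: in_txn=True, pending={}
Op 2: ROLLBACK: discarded pending []; in_txn=False
Op 3: UPDATE d=16 (auto-commit; committed d=16)
Op 4: UPDATE d=12 (auto-commit; committed d=12)
Op 5: BEGIN: in_txn=True, pending={}
Op 6: UPDATE e=11 (pending; pending now {e=11})
Op 7: UPDATE e=28 (pending; pending now {e=28})
Op 8: UPDATE d=18 (pending; pending now {d=18, e=28})
Op 9: COMMIT: merged ['d', 'e'] into committed; committed now {c=18, d=18, e=28}
Op 10: UPDATE e=17 (auto-commit; committed e=17)
Op 11: BEGIN: in_txn=True, pending={}
Op 12: COMMIT: merged [] into committed; committed now {c=18, d=18, e=17}
Final committed: {c=18, d=18, e=17}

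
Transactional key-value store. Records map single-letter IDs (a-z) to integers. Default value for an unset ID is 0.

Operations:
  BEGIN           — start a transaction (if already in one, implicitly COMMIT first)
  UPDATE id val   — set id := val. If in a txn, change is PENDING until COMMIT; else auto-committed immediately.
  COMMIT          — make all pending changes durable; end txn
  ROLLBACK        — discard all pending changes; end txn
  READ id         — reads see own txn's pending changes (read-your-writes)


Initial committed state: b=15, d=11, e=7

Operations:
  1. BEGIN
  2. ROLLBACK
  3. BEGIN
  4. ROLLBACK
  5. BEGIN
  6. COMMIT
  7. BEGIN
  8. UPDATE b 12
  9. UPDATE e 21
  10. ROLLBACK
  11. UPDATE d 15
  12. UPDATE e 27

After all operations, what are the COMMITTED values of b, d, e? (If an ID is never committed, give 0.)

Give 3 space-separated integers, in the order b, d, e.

Answer: 15 15 27

Derivation:
Initial committed: {b=15, d=11, e=7}
Op 1: BEGIN: in_txn=True, pending={}
Op 2: ROLLBACK: discarded pending []; in_txn=False
Op 3: BEGIN: in_txn=True, pending={}
Op 4: ROLLBACK: discarded pending []; in_txn=False
Op 5: BEGIN: in_txn=True, pending={}
Op 6: COMMIT: merged [] into committed; committed now {b=15, d=11, e=7}
Op 7: BEGIN: in_txn=True, pending={}
Op 8: UPDATE b=12 (pending; pending now {b=12})
Op 9: UPDATE e=21 (pending; pending now {b=12, e=21})
Op 10: ROLLBACK: discarded pending ['b', 'e']; in_txn=False
Op 11: UPDATE d=15 (auto-commit; committed d=15)
Op 12: UPDATE e=27 (auto-commit; committed e=27)
Final committed: {b=15, d=15, e=27}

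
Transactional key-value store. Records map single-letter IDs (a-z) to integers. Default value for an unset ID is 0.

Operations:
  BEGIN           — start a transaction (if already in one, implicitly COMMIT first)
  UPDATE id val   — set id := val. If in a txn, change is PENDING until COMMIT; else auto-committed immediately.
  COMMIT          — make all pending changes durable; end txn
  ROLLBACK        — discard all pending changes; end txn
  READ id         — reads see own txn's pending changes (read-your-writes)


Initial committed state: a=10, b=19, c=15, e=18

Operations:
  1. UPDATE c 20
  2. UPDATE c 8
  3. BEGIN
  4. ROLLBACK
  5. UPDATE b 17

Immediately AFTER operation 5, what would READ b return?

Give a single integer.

Answer: 17

Derivation:
Initial committed: {a=10, b=19, c=15, e=18}
Op 1: UPDATE c=20 (auto-commit; committed c=20)
Op 2: UPDATE c=8 (auto-commit; committed c=8)
Op 3: BEGIN: in_txn=True, pending={}
Op 4: ROLLBACK: discarded pending []; in_txn=False
Op 5: UPDATE b=17 (auto-commit; committed b=17)
After op 5: visible(b) = 17 (pending={}, committed={a=10, b=17, c=8, e=18})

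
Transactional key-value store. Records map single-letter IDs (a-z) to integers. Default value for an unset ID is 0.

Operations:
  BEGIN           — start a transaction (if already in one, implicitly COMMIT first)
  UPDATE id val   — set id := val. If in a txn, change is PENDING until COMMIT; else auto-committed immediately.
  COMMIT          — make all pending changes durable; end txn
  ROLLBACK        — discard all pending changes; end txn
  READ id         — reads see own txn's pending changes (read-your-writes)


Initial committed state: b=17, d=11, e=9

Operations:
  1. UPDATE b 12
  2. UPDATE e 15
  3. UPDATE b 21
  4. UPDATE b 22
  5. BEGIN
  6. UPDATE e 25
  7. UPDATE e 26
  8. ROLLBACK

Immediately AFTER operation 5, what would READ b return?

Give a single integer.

Initial committed: {b=17, d=11, e=9}
Op 1: UPDATE b=12 (auto-commit; committed b=12)
Op 2: UPDATE e=15 (auto-commit; committed e=15)
Op 3: UPDATE b=21 (auto-commit; committed b=21)
Op 4: UPDATE b=22 (auto-commit; committed b=22)
Op 5: BEGIN: in_txn=True, pending={}
After op 5: visible(b) = 22 (pending={}, committed={b=22, d=11, e=15})

Answer: 22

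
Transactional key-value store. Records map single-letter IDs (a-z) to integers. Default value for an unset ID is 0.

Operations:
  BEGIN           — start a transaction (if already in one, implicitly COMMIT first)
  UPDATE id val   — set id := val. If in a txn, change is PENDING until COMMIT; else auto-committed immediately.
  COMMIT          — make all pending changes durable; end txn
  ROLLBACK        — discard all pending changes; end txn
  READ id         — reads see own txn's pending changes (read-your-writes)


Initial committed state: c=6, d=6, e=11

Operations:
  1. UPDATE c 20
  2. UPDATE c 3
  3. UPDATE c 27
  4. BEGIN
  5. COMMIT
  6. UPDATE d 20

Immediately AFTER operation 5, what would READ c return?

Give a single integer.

Initial committed: {c=6, d=6, e=11}
Op 1: UPDATE c=20 (auto-commit; committed c=20)
Op 2: UPDATE c=3 (auto-commit; committed c=3)
Op 3: UPDATE c=27 (auto-commit; committed c=27)
Op 4: BEGIN: in_txn=True, pending={}
Op 5: COMMIT: merged [] into committed; committed now {c=27, d=6, e=11}
After op 5: visible(c) = 27 (pending={}, committed={c=27, d=6, e=11})

Answer: 27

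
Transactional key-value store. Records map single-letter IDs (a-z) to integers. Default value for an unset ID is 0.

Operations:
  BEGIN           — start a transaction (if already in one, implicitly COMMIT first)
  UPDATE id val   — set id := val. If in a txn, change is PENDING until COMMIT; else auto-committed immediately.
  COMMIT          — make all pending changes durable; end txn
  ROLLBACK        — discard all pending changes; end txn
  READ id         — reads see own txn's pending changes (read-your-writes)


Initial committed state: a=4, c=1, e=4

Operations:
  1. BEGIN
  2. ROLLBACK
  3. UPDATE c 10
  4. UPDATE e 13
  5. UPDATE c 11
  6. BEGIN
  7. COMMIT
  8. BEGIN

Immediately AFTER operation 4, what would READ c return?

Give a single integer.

Answer: 10

Derivation:
Initial committed: {a=4, c=1, e=4}
Op 1: BEGIN: in_txn=True, pending={}
Op 2: ROLLBACK: discarded pending []; in_txn=False
Op 3: UPDATE c=10 (auto-commit; committed c=10)
Op 4: UPDATE e=13 (auto-commit; committed e=13)
After op 4: visible(c) = 10 (pending={}, committed={a=4, c=10, e=13})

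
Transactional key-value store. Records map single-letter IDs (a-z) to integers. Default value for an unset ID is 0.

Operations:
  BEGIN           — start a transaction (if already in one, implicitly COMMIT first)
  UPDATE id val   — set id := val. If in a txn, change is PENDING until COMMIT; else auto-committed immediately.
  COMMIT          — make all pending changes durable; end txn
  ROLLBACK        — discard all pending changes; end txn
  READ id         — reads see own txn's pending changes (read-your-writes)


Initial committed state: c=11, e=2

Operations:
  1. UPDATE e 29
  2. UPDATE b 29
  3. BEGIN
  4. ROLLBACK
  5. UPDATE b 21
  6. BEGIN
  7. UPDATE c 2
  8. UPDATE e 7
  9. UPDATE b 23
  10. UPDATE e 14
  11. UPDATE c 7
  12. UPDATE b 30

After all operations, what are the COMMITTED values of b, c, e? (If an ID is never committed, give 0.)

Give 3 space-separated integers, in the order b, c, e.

Initial committed: {c=11, e=2}
Op 1: UPDATE e=29 (auto-commit; committed e=29)
Op 2: UPDATE b=29 (auto-commit; committed b=29)
Op 3: BEGIN: in_txn=True, pending={}
Op 4: ROLLBACK: discarded pending []; in_txn=False
Op 5: UPDATE b=21 (auto-commit; committed b=21)
Op 6: BEGIN: in_txn=True, pending={}
Op 7: UPDATE c=2 (pending; pending now {c=2})
Op 8: UPDATE e=7 (pending; pending now {c=2, e=7})
Op 9: UPDATE b=23 (pending; pending now {b=23, c=2, e=7})
Op 10: UPDATE e=14 (pending; pending now {b=23, c=2, e=14})
Op 11: UPDATE c=7 (pending; pending now {b=23, c=7, e=14})
Op 12: UPDATE b=30 (pending; pending now {b=30, c=7, e=14})
Final committed: {b=21, c=11, e=29}

Answer: 21 11 29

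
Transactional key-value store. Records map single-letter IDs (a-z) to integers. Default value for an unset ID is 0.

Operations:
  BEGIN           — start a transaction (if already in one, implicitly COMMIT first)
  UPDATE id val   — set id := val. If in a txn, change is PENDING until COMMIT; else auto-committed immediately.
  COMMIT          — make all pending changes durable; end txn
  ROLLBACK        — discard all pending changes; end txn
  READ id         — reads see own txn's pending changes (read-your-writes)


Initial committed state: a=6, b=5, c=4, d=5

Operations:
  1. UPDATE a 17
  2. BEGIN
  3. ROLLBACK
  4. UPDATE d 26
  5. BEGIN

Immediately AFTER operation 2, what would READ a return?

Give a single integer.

Answer: 17

Derivation:
Initial committed: {a=6, b=5, c=4, d=5}
Op 1: UPDATE a=17 (auto-commit; committed a=17)
Op 2: BEGIN: in_txn=True, pending={}
After op 2: visible(a) = 17 (pending={}, committed={a=17, b=5, c=4, d=5})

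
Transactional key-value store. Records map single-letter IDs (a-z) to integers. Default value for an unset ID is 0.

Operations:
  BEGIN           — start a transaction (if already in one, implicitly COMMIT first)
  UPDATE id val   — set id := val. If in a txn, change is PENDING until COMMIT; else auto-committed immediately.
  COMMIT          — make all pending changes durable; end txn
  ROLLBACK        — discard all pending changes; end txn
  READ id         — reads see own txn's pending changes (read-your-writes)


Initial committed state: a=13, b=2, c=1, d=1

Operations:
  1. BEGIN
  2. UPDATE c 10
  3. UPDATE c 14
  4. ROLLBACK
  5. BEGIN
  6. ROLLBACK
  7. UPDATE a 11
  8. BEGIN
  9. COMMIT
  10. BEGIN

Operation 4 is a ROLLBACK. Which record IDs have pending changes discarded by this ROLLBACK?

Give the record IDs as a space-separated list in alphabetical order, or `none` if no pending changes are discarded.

Answer: c

Derivation:
Initial committed: {a=13, b=2, c=1, d=1}
Op 1: BEGIN: in_txn=True, pending={}
Op 2: UPDATE c=10 (pending; pending now {c=10})
Op 3: UPDATE c=14 (pending; pending now {c=14})
Op 4: ROLLBACK: discarded pending ['c']; in_txn=False
Op 5: BEGIN: in_txn=True, pending={}
Op 6: ROLLBACK: discarded pending []; in_txn=False
Op 7: UPDATE a=11 (auto-commit; committed a=11)
Op 8: BEGIN: in_txn=True, pending={}
Op 9: COMMIT: merged [] into committed; committed now {a=11, b=2, c=1, d=1}
Op 10: BEGIN: in_txn=True, pending={}
ROLLBACK at op 4 discards: ['c']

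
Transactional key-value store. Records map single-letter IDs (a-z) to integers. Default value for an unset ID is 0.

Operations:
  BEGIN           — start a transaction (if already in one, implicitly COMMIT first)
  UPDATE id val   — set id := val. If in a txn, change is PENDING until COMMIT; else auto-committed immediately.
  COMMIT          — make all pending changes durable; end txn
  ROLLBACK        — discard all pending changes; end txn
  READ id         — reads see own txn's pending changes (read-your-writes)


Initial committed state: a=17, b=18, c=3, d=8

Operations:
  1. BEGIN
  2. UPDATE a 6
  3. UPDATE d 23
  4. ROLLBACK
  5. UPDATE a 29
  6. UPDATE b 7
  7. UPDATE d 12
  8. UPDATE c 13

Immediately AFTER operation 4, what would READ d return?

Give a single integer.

Initial committed: {a=17, b=18, c=3, d=8}
Op 1: BEGIN: in_txn=True, pending={}
Op 2: UPDATE a=6 (pending; pending now {a=6})
Op 3: UPDATE d=23 (pending; pending now {a=6, d=23})
Op 4: ROLLBACK: discarded pending ['a', 'd']; in_txn=False
After op 4: visible(d) = 8 (pending={}, committed={a=17, b=18, c=3, d=8})

Answer: 8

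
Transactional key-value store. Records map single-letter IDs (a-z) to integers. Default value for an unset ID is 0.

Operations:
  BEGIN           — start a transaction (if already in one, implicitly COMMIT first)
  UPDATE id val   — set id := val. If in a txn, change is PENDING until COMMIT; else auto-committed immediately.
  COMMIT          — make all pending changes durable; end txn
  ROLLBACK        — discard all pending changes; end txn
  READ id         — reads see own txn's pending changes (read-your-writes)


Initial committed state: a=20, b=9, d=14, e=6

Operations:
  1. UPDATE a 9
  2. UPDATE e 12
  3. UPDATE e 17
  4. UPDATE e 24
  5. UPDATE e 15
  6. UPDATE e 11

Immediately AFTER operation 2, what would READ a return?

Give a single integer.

Initial committed: {a=20, b=9, d=14, e=6}
Op 1: UPDATE a=9 (auto-commit; committed a=9)
Op 2: UPDATE e=12 (auto-commit; committed e=12)
After op 2: visible(a) = 9 (pending={}, committed={a=9, b=9, d=14, e=12})

Answer: 9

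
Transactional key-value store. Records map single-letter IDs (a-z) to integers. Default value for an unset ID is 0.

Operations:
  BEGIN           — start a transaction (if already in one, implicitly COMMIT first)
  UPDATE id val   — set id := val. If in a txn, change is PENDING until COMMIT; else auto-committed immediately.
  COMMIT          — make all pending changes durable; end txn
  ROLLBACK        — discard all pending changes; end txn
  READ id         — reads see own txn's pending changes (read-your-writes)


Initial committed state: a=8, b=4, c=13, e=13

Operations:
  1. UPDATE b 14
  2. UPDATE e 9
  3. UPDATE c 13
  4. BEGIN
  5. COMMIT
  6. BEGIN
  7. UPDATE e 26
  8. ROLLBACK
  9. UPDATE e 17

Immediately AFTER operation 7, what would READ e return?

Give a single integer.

Initial committed: {a=8, b=4, c=13, e=13}
Op 1: UPDATE b=14 (auto-commit; committed b=14)
Op 2: UPDATE e=9 (auto-commit; committed e=9)
Op 3: UPDATE c=13 (auto-commit; committed c=13)
Op 4: BEGIN: in_txn=True, pending={}
Op 5: COMMIT: merged [] into committed; committed now {a=8, b=14, c=13, e=9}
Op 6: BEGIN: in_txn=True, pending={}
Op 7: UPDATE e=26 (pending; pending now {e=26})
After op 7: visible(e) = 26 (pending={e=26}, committed={a=8, b=14, c=13, e=9})

Answer: 26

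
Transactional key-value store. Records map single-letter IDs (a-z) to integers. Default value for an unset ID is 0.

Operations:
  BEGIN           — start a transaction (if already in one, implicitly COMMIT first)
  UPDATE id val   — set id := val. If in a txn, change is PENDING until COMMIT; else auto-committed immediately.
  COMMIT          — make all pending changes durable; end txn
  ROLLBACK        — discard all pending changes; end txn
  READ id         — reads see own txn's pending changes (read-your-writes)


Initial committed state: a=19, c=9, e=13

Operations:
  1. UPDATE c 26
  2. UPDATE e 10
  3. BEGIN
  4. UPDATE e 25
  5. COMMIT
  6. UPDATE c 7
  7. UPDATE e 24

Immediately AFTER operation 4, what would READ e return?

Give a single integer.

Initial committed: {a=19, c=9, e=13}
Op 1: UPDATE c=26 (auto-commit; committed c=26)
Op 2: UPDATE e=10 (auto-commit; committed e=10)
Op 3: BEGIN: in_txn=True, pending={}
Op 4: UPDATE e=25 (pending; pending now {e=25})
After op 4: visible(e) = 25 (pending={e=25}, committed={a=19, c=26, e=10})

Answer: 25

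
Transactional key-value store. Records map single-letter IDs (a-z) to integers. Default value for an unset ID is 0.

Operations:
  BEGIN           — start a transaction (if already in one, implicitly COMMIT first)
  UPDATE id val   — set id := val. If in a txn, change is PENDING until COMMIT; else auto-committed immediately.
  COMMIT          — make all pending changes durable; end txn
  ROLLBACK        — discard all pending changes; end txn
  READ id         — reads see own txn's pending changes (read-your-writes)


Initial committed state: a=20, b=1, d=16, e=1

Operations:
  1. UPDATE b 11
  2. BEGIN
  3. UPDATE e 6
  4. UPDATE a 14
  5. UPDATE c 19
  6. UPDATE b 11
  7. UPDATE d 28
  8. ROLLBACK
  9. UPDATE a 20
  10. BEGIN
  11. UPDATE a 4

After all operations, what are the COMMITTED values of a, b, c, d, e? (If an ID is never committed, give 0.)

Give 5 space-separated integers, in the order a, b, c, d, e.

Initial committed: {a=20, b=1, d=16, e=1}
Op 1: UPDATE b=11 (auto-commit; committed b=11)
Op 2: BEGIN: in_txn=True, pending={}
Op 3: UPDATE e=6 (pending; pending now {e=6})
Op 4: UPDATE a=14 (pending; pending now {a=14, e=6})
Op 5: UPDATE c=19 (pending; pending now {a=14, c=19, e=6})
Op 6: UPDATE b=11 (pending; pending now {a=14, b=11, c=19, e=6})
Op 7: UPDATE d=28 (pending; pending now {a=14, b=11, c=19, d=28, e=6})
Op 8: ROLLBACK: discarded pending ['a', 'b', 'c', 'd', 'e']; in_txn=False
Op 9: UPDATE a=20 (auto-commit; committed a=20)
Op 10: BEGIN: in_txn=True, pending={}
Op 11: UPDATE a=4 (pending; pending now {a=4})
Final committed: {a=20, b=11, d=16, e=1}

Answer: 20 11 0 16 1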